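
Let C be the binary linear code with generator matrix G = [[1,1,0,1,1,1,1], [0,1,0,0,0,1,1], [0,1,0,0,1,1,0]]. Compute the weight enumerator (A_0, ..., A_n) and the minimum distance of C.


Weight distribution: A_0 = 1, A_2 = 1, A_3 = 4, A_4 = 1, A_6 = 1. Minimum distance d = 2.

Enumerate all 2^3 = 8 messages m ∈ F_2^3.
For each, compute codeword c = mG in F_2^7, then tally its weight.
  m = 000 → c = 0000000, weight = 0.
  m = 100 → c = 1101111, weight = 6.
  m = 010 → c = 0100011, weight = 3.
  m = 110 → c = 1001100, weight = 3.
  m = 001 → c = 0100110, weight = 3.
  m = 101 → c = 1001001, weight = 3.
  m = 011 → c = 0000101, weight = 2.
  m = 111 → c = 1101010, weight = 4.
Tally weights:
  weight 0: 1 codewords.
  weight 2: 1 codewords.
  weight 3: 4 codewords.
  weight 4: 1 codewords.
  weight 6: 1 codewords.
Minimum distance d = smallest w > 0 with A_w > 0 = 2.
Sanity: Σ A_w = 8 = 2^3 = 8 ✓.


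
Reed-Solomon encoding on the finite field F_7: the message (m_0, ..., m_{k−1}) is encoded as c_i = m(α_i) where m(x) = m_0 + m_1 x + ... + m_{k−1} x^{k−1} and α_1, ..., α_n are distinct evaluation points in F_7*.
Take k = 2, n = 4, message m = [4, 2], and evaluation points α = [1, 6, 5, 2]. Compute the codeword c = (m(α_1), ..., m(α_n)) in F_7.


c = [6, 2, 0, 1]

Message polynomial: m(x) = 4 + 2·x (mod 7).
For each evaluation point α_i, compute m(α_i) mod 7:
  α_1 = 1: Horner steps 2 → 6, so m(1) = 6.
  α_2 = 6: Horner steps 2 → 2, so m(6) = 2.
  α_3 = 5: Horner steps 2 → 0, so m(5) = 0.
  α_4 = 2: Horner steps 2 → 1, so m(2) = 1.
Codeword c = [6, 2, 0, 1] ∈ F_7^4.


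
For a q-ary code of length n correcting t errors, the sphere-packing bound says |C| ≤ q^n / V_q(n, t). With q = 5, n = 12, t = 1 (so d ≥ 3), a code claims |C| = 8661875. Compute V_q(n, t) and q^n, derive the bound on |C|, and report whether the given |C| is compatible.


V_q(n, t) = 49, q^n = 244140625, Hamming bound = 4982461, |C| = 8661875 > bound (violated).

Step 1: Compute V_q(n, t) = Σ_{j=0}^1 C(n, j) (q−1)^j.
  j = 0: C(12,0)·(4)^0 = 1·1 = 1.
  j = 1: C(12,1)·(4)^1 = 12·4 = 48.
  V_q(n, t) = 1 + 48 = 49.
Step 2: q^n = 5^12 = 244140625.
Step 3: Hamming bound ⌊q^n / V_q(n,t)⌋ = ⌊244140625/49⌋ = 4982461.
Step 4: Compare |C| = 8661875 to 4982461: violated.
The claimed |C| lies above the Hamming bound, so no 5-ary code of length 12 with d ≥ 3 can have 8661875 codewords.


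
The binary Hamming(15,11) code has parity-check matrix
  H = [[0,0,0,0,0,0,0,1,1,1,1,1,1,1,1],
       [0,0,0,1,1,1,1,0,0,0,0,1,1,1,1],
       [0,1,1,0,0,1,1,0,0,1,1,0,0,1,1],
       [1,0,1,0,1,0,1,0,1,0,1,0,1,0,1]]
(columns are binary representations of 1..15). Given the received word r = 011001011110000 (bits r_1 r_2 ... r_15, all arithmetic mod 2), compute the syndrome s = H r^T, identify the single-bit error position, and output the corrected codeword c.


s = (0, 1, 1, 1)^T, error position = 7, corrected codeword c = 011001111110000

Compute s = H r^T mod 2 one row at a time:
  s_1 = 1 + 1 + 1 + 1 + 0 + 0 + 0 + 0 = 4 ≡ 0 (mod 2).
  s_2 = 0 + 0 + 1 + 0 + 0 + 0 + 0 + 0 = 1 ≡ 1 (mod 2).
  s_3 = 1 + 1 + 1 + 0 + 1 + 1 + 0 + 0 = 5 ≡ 1 (mod 2).
  s_4 = 0 + 1 + 0 + 0 + 1 + 1 + 0 + 0 = 3 ≡ 1 (mod 2).
s = (0, 1, 1, 1)^T — this equals column 7 of H (binary 0111), so error is at position 7.
Correct: flip bit 7 of r = 011001011110000 to get c = 011001111110000.


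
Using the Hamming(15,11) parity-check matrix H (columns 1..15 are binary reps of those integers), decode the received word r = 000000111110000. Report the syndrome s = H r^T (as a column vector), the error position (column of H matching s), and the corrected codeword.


s = (0, 1, 1, 1)^T, error position = 7, corrected codeword c = 000000011110000

Compute s = H r^T mod 2 one row at a time:
  s_1 = 1 + 1 + 1 + 1 + 0 + 0 + 0 + 0 = 4 ≡ 0 (mod 2).
  s_2 = 0 + 0 + 0 + 1 + 0 + 0 + 0 + 0 = 1 ≡ 1 (mod 2).
  s_3 = 0 + 0 + 0 + 1 + 1 + 1 + 0 + 0 = 3 ≡ 1 (mod 2).
  s_4 = 0 + 0 + 0 + 1 + 1 + 1 + 0 + 0 = 3 ≡ 1 (mod 2).
s = (0, 1, 1, 1)^T — this equals column 7 of H (binary 0111), so error is at position 7.
Correct: flip bit 7 of r = 000000111110000 to get c = 000000011110000.


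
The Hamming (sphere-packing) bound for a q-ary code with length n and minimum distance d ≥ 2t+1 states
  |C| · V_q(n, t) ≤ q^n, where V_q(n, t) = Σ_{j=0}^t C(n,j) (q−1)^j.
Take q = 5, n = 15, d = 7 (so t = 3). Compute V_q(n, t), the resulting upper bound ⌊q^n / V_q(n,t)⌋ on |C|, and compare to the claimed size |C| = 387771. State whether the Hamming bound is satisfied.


V_q(n, t) = 30861, q^n = 30517578125, Hamming bound = 988871, |C| = 387771 ≤ bound (satisfied).

Step 1: Compute V_q(n, t) = Σ_{j=0}^3 C(n, j) (q−1)^j.
  j = 0: C(15,0)·(4)^0 = 1·1 = 1.
  j = 1: C(15,1)·(4)^1 = 15·4 = 60.
  j = 2: C(15,2)·(4)^2 = 105·16 = 1680.
  j = 3: C(15,3)·(4)^3 = 455·64 = 29120.
  V_q(n, t) = 1 + 60 + 1680 + 29120 = 30861.
Step 2: q^n = 5^15 = 30517578125.
Step 3: Hamming bound ⌊q^n / V_q(n,t)⌋ = ⌊30517578125/30861⌋ = 988871.
Step 4: Compare |C| = 387771 to 988871: satisfied.
The claimed |C| lies below the Hamming bound.


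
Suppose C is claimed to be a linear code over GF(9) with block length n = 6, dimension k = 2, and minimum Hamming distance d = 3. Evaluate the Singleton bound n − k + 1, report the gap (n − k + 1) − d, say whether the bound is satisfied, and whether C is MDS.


Singleton RHS = n − k + 1 = 5, slack = 2, bound satisfied, not MDS.

Singleton bound: d ≤ n − k + 1.
Here n = 6, k = 2, so n − k + 1 = 5.
Given d = 3, check d ≤ 5: YES.
Slack = (n − k + 1) − d = 2.
The code is NOT MDS (slack = 2 > 0).
Description: the claimed parameters are [6, 2, 3]_9; such a code would be non-MDS.


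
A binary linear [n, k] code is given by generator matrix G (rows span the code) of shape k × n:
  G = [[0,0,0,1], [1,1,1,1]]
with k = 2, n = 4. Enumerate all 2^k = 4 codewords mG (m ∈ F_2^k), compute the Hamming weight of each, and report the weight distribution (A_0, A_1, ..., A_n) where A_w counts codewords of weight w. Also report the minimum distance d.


Weight distribution: A_0 = 1, A_1 = 1, A_3 = 1, A_4 = 1. Minimum distance d = 1.

Enumerate all 2^2 = 4 messages m ∈ F_2^2.
For each, compute codeword c = mG in F_2^4, then tally its weight.
  m = 00 → c = 0000, weight = 0.
  m = 10 → c = 0001, weight = 1.
  m = 01 → c = 1111, weight = 4.
  m = 11 → c = 1110, weight = 3.
Tally weights:
  weight 0: 1 codewords.
  weight 1: 1 codewords.
  weight 3: 1 codewords.
  weight 4: 1 codewords.
Minimum distance d = smallest w > 0 with A_w > 0 = 1.
Sanity: Σ A_w = 4 = 2^2 = 4 ✓.


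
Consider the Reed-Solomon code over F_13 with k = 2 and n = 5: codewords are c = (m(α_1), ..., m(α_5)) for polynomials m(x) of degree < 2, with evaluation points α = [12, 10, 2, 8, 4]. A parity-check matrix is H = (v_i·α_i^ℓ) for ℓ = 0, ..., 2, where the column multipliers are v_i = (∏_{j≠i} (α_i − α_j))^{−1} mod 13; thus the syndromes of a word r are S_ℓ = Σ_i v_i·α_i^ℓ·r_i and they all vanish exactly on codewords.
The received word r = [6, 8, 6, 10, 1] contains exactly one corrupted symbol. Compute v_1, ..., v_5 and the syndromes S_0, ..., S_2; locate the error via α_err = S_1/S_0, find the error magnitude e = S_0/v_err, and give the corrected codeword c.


S = (5, 10, 7), error at position 3, error magnitude e = 3, c = [6, 8, 3, 10, 1].

Step 1: column multipliers v_i = (∏_{j≠i}(α_i − α_j))^{−1} mod 13.
  i = 1 (α = 12): (12−10)(12−2)(12−8)(12−4) = 2·10·4·8 = 640 ≡ 3, so v_1 = 3^{−1} = 9 (mod 13).
  i = 2 (α = 10): (10−12)(10−2)(10−8)(10−4) = (−2)·8·2·6 = −192 ≡ 3, so v_2 = 3^{−1} = 9 (mod 13).
  i = 3 (α = 2): (2−12)(2−10)(2−8)(2−4) = (−10)·(−8)·(−6)·(−2) = 960 ≡ 11, so v_3 = 11^{−1} = 6 (mod 13).
  i = 4 (α = 8): (8−12)(8−10)(8−2)(8−4) = (−4)·(−2)·6·4 = 192 ≡ 10, so v_4 = 10^{−1} = 4 (mod 13).
  i = 5 (α = 4): (4−12)(4−10)(4−2)(4−8) = (−8)·(−6)·2·(−4) = −384 ≡ 6, so v_5 = 6^{−1} = 11 (mod 13).
  v = [9, 9, 6, 4, 11].
Step 2: syndromes of r = [6, 8, 6, 10, 1] (all sums mod 13).
  S_0 = Σ v_i r_i = 9·6 + 9·8 + 6·6 + 4·10 + 11·1 = 213 ≡ 5.
  S_1 = Σ v_i α_i r_i = 9·12·6 + 9·10·8 + 6·2·6 + 4·8·10 + 11·4·1 = 1804 ≡ 10.
  α_i^2 mod 13 = [1, 9, 4, 12, 3].
  S_2 = Σ v_i α_i^2 r_i = 9·1·6 + 9·9·8 + 6·4·6 + 4·12·10 + 11·3·1 = 1359 ≡ 7.
  S = (5, 10, 7) ≠ 0, so r is not a codeword (an error is present).
Step 3: locate the error. For a single error e at position i, S_ℓ = v_i·e·α_i^ℓ, so α_err = S_1/S_0.
  S_0^{−1} = 5^{−1} = 8 (mod 13), so α_err = 10·8 = 80 ≡ 2 = α_3. Error position i = 3.
  Consistency check: S_2/S_1 = 7·4 = 28 ≡ 2 = α_err ✓ (single-error assumption holds).
Step 4: error magnitude e = S_0/v_3 = S_0·∏_{j≠3}(α_3 − α_j) = 5·11 = 55 ≡ 3 (mod 13).
Step 5: correct position 3: c_3 = r_3 − e = 6 − 3 ≡ 3 (mod 13). Hence c = [6, 8, 3, 10, 1].
  Check: interpolating c through the α_i gives m(x) = 5 + 12·x (degree < 2) with m(α_i) = c_i for every i, so c is indeed a codeword.


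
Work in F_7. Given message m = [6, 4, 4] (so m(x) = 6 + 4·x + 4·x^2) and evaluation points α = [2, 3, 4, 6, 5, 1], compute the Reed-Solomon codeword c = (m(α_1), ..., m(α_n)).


c = [2, 5, 2, 6, 0, 0]

Message polynomial: m(x) = 6 + 4·x + 4·x^2 (mod 7).
For each evaluation point α_i, compute m(α_i) mod 7:
  α_1 = 2: Horner steps 4 → 5 → 2, so m(2) = 2.
  α_2 = 3: Horner steps 4 → 2 → 5, so m(3) = 5.
  α_3 = 4: Horner steps 4 → 6 → 2, so m(4) = 2.
  α_4 = 6: Horner steps 4 → 0 → 6, so m(6) = 6.
  α_5 = 5: Horner steps 4 → 3 → 0, so m(5) = 0.
  α_6 = 1: Horner steps 4 → 1 → 0, so m(1) = 0.
Codeword c = [2, 5, 2, 6, 0, 0] ∈ F_7^6.


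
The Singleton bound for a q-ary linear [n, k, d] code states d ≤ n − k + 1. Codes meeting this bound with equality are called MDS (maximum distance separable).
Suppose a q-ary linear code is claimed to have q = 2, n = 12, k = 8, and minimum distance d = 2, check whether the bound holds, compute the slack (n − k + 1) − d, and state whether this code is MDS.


Singleton RHS = n − k + 1 = 5, slack = 3, bound satisfied, not MDS.

Singleton bound: d ≤ n − k + 1.
Here n = 12, k = 8, so n − k + 1 = 5.
Given d = 2, check d ≤ 5: YES.
Slack = (n − k + 1) − d = 3.
The code is NOT MDS (slack = 3 > 0).
Description: the claimed parameters are [12, 8, 2]_2; such a code would be non-MDS.


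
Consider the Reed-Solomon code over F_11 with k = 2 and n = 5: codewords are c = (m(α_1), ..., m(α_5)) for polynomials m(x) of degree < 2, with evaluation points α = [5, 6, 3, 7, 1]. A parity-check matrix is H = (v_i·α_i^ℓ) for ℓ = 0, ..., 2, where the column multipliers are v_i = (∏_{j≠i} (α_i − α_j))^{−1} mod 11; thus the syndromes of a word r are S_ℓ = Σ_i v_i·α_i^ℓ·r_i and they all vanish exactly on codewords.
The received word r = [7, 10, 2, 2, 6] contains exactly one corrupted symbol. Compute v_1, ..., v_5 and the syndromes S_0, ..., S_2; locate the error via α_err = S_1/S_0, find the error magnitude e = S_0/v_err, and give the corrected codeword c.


S = (8, 2, 6), error at position 3, error magnitude e = 1, c = [7, 10, 1, 2, 6].

Step 1: column multipliers v_i = (∏_{j≠i}(α_i − α_j))^{−1} mod 11.
  i = 1 (α = 5): (5−6)(5−3)(5−7)(5−1) = (−1)·2·(−2)·4 = 16 ≡ 5, so v_1 = 5^{−1} = 9 (mod 11).
  i = 2 (α = 6): (6−5)(6−3)(6−7)(6−1) = 1·3·(−1)·5 = −15 ≡ 7, so v_2 = 7^{−1} = 8 (mod 11).
  i = 3 (α = 3): (3−5)(3−6)(3−7)(3−1) = (−2)·(−3)·(−4)·2 = −48 ≡ 7, so v_3 = 7^{−1} = 8 (mod 11).
  i = 4 (α = 7): (7−5)(7−6)(7−3)(7−1) = 2·1·4·6 = 48 ≡ 4, so v_4 = 4^{−1} = 3 (mod 11).
  i = 5 (α = 1): (1−5)(1−6)(1−3)(1−7) = (−4)·(−5)·(−2)·(−6) = 240 ≡ 9, so v_5 = 9^{−1} = 5 (mod 11).
  v = [9, 8, 8, 3, 5].
Step 2: syndromes of r = [7, 10, 2, 2, 6] (all sums mod 11).
  S_0 = Σ v_i r_i = 9·7 + 8·10 + 8·2 + 3·2 + 5·6 = 195 ≡ 8.
  S_1 = Σ v_i α_i r_i = 9·5·7 + 8·6·10 + 8·3·2 + 3·7·2 + 5·1·6 = 915 ≡ 2.
  α_i^2 mod 11 = [3, 3, 9, 5, 1].
  S_2 = Σ v_i α_i^2 r_i = 9·3·7 + 8·3·10 + 8·9·2 + 3·5·2 + 5·1·6 = 633 ≡ 6.
  S = (8, 2, 6) ≠ 0, so r is not a codeword (an error is present).
Step 3: locate the error. For a single error e at position i, S_ℓ = v_i·e·α_i^ℓ, so α_err = S_1/S_0.
  S_0^{−1} = 8^{−1} = 7 (mod 11), so α_err = 2·7 = 14 ≡ 3 = α_3. Error position i = 3.
  Consistency check: S_2/S_1 = 6·6 = 36 ≡ 3 = α_err ✓ (single-error assumption holds).
Step 4: error magnitude e = S_0/v_3 = S_0·∏_{j≠3}(α_3 − α_j) = 8·7 = 56 ≡ 1 (mod 11).
Step 5: correct position 3: c_3 = r_3 − e = 2 − 1 ≡ 1 (mod 11). Hence c = [7, 10, 1, 2, 6].
  Check: interpolating c through the α_i gives m(x) = 3 + 3·x (degree < 2) with m(α_i) = c_i for every i, so c is indeed a codeword.


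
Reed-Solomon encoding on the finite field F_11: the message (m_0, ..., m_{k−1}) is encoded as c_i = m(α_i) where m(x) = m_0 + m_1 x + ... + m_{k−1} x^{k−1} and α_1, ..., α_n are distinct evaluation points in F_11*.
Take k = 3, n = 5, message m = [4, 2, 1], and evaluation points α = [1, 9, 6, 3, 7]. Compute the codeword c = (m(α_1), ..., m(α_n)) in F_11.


c = [7, 4, 8, 8, 1]

Message polynomial: m(x) = 4 + 2·x + 1·x^2 (mod 11).
For each evaluation point α_i, compute m(α_i) mod 11:
  α_1 = 1: Horner steps 1 → 3 → 7, so m(1) = 7.
  α_2 = 9: Horner steps 1 → 0 → 4, so m(9) = 4.
  α_3 = 6: Horner steps 1 → 8 → 8, so m(6) = 8.
  α_4 = 3: Horner steps 1 → 5 → 8, so m(3) = 8.
  α_5 = 7: Horner steps 1 → 9 → 1, so m(7) = 1.
Codeword c = [7, 4, 8, 8, 1] ∈ F_11^5.


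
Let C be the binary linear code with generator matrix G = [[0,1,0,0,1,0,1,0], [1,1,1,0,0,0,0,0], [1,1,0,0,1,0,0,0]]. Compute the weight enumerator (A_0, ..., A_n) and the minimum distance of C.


Weight distribution: A_0 = 1, A_2 = 2, A_3 = 4, A_4 = 1. Minimum distance d = 2.

Enumerate all 2^3 = 8 messages m ∈ F_2^3.
For each, compute codeword c = mG in F_2^8, then tally its weight.
  m = 000 → c = 00000000, weight = 0.
  m = 100 → c = 01001010, weight = 3.
  m = 010 → c = 11100000, weight = 3.
  m = 110 → c = 10101010, weight = 4.
  m = 001 → c = 11001000, weight = 3.
  m = 101 → c = 10000010, weight = 2.
  m = 011 → c = 00101000, weight = 2.
  m = 111 → c = 01100010, weight = 3.
Tally weights:
  weight 0: 1 codewords.
  weight 2: 2 codewords.
  weight 3: 4 codewords.
  weight 4: 1 codewords.
Minimum distance d = smallest w > 0 with A_w > 0 = 2.
Sanity: Σ A_w = 8 = 2^3 = 8 ✓.


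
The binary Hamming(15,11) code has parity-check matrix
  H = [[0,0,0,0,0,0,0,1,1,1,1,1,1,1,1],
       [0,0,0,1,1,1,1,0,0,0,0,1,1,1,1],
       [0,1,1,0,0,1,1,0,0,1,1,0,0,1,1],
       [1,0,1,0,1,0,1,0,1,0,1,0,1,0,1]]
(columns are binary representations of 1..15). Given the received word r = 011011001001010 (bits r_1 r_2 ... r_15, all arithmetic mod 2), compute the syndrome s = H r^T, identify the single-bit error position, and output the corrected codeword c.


s = (1, 0, 0, 1)^T, error position = 9, corrected codeword c = 011011000001010

Compute s = H r^T mod 2 one row at a time:
  s_1 = 0 + 1 + 0 + 0 + 1 + 0 + 1 + 0 = 3 ≡ 1 (mod 2).
  s_2 = 0 + 1 + 1 + 0 + 1 + 0 + 1 + 0 = 4 ≡ 0 (mod 2).
  s_3 = 1 + 1 + 1 + 0 + 0 + 0 + 1 + 0 = 4 ≡ 0 (mod 2).
  s_4 = 0 + 1 + 1 + 0 + 1 + 0 + 0 + 0 = 3 ≡ 1 (mod 2).
s = (1, 0, 0, 1)^T — this equals column 9 of H (binary 1001), so error is at position 9.
Correct: flip bit 9 of r = 011011001001010 to get c = 011011000001010.


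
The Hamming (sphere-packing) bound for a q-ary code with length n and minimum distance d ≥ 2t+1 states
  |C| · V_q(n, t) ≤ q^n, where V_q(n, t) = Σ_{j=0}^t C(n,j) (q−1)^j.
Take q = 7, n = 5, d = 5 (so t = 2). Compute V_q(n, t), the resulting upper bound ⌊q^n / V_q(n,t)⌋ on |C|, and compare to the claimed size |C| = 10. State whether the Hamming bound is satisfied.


V_q(n, t) = 391, q^n = 16807, Hamming bound = 42, |C| = 10 ≤ bound (satisfied).

Step 1: Compute V_q(n, t) = Σ_{j=0}^2 C(n, j) (q−1)^j.
  j = 0: C(5,0)·(6)^0 = 1·1 = 1.
  j = 1: C(5,1)·(6)^1 = 5·6 = 30.
  j = 2: C(5,2)·(6)^2 = 10·36 = 360.
  V_q(n, t) = 1 + 30 + 360 = 391.
Step 2: q^n = 7^5 = 16807.
Step 3: Hamming bound ⌊q^n / V_q(n,t)⌋ = ⌊16807/391⌋ = 42.
Step 4: Compare |C| = 10 to 42: satisfied.
The claimed |C| lies below the Hamming bound.


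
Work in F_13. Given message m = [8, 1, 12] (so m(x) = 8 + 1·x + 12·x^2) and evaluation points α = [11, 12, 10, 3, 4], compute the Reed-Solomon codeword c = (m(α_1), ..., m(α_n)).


c = [2, 6, 9, 2, 9]

Message polynomial: m(x) = 8 + 1·x + 12·x^2 (mod 13).
For each evaluation point α_i, compute m(α_i) mod 13:
  α_1 = 11: Horner steps 12 → 3 → 2, so m(11) = 2.
  α_2 = 12: Horner steps 12 → 2 → 6, so m(12) = 6.
  α_3 = 10: Horner steps 12 → 4 → 9, so m(10) = 9.
  α_4 = 3: Horner steps 12 → 11 → 2, so m(3) = 2.
  α_5 = 4: Horner steps 12 → 10 → 9, so m(4) = 9.
Codeword c = [2, 6, 9, 2, 9] ∈ F_13^5.


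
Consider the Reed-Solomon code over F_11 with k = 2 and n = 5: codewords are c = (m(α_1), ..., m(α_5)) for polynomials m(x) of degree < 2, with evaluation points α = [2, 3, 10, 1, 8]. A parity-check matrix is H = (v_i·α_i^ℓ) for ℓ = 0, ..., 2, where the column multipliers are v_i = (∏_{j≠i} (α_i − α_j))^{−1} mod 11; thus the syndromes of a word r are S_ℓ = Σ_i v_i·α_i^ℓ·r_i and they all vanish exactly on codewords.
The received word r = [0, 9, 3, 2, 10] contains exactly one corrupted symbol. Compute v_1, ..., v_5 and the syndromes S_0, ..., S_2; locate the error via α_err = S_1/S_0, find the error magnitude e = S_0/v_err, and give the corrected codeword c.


S = (9, 2, 9), error at position 3, error magnitude e = 8, c = [0, 9, 6, 2, 10].

Step 1: column multipliers v_i = (∏_{j≠i}(α_i − α_j))^{−1} mod 11.
  i = 1 (α = 2): (2−3)(2−10)(2−1)(2−8) = (−1)·(−8)·1·(−6) = −48 ≡ 7, so v_1 = 7^{−1} = 8 (mod 11).
  i = 2 (α = 3): (3−2)(3−10)(3−1)(3−8) = 1·(−7)·2·(−5) = 70 ≡ 4, so v_2 = 4^{−1} = 3 (mod 11).
  i = 3 (α = 10): (10−2)(10−3)(10−1)(10−8) = 8·7·9·2 = 1008 ≡ 7, so v_3 = 7^{−1} = 8 (mod 11).
  i = 4 (α = 1): (1−2)(1−3)(1−10)(1−8) = (−1)·(−2)·(−9)·(−7) = 126 ≡ 5, so v_4 = 5^{−1} = 9 (mod 11).
  i = 5 (α = 8): (8−2)(8−3)(8−10)(8−1) = 6·5·(−2)·7 = −420 ≡ 9, so v_5 = 9^{−1} = 5 (mod 11).
  v = [8, 3, 8, 9, 5].
Step 2: syndromes of r = [0, 9, 3, 2, 10] (all sums mod 11).
  S_0 = Σ v_i r_i = 8·0 + 3·9 + 8·3 + 9·2 + 5·10 = 119 ≡ 9.
  S_1 = Σ v_i α_i r_i = 8·2·0 + 3·3·9 + 8·10·3 + 9·1·2 + 5·8·10 = 739 ≡ 2.
  α_i^2 mod 11 = [4, 9, 1, 1, 9].
  S_2 = Σ v_i α_i^2 r_i = 8·4·0 + 3·9·9 + 8·1·3 + 9·1·2 + 5·9·10 = 735 ≡ 9.
  S = (9, 2, 9) ≠ 0, so r is not a codeword (an error is present).
Step 3: locate the error. For a single error e at position i, S_ℓ = v_i·e·α_i^ℓ, so α_err = S_1/S_0.
  S_0^{−1} = 9^{−1} = 5 (mod 11), so α_err = 2·5 = 10 ≡ 10 = α_3. Error position i = 3.
  Consistency check: S_2/S_1 = 9·6 = 54 ≡ 10 = α_err ✓ (single-error assumption holds).
Step 4: error magnitude e = S_0/v_3 = S_0·∏_{j≠3}(α_3 − α_j) = 9·7 = 63 ≡ 8 (mod 11).
Step 5: correct position 3: c_3 = r_3 − e = 3 − 8 ≡ 6 (mod 11). Hence c = [0, 9, 6, 2, 10].
  Check: interpolating c through the α_i gives m(x) = 4 + 9·x (degree < 2) with m(α_i) = c_i for every i, so c is indeed a codeword.


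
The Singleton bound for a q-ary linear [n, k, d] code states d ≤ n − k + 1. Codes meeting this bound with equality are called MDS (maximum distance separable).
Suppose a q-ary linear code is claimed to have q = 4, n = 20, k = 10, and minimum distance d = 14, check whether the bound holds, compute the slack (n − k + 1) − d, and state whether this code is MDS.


Singleton RHS = n − k + 1 = 11, slack = -3, bound violated (no such code; not MDS).

Singleton bound: d ≤ n − k + 1.
Here n = 20, k = 10, so n − k + 1 = 11.
Given d = 14, check d ≤ 11: NO.
Slack = (n − k + 1) − d = -3.
The slack is negative: d = 14 exceeds n − k + 1 = 11 by 3, so the Singleton bound is violated and no linear [20, 10, 14]_4 code can exist. In particular it is not MDS (MDS requires d = n − k + 1 exactly).
Description: the claimed parameters are [20, 10, 14]_4; such a code would be impossible (violates the Singleton bound).


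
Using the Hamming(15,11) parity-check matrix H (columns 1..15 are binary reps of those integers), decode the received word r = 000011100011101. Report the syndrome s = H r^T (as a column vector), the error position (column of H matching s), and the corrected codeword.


s = (0, 0, 0, 1)^T, error position = 1, corrected codeword c = 100011100011101

Compute s = H r^T mod 2 one row at a time:
  s_1 = 0 + 0 + 0 + 1 + 1 + 1 + 0 + 1 = 4 ≡ 0 (mod 2).
  s_2 = 0 + 1 + 1 + 1 + 1 + 1 + 0 + 1 = 6 ≡ 0 (mod 2).
  s_3 = 0 + 0 + 1 + 1 + 0 + 1 + 0 + 1 = 4 ≡ 0 (mod 2).
  s_4 = 0 + 0 + 1 + 1 + 0 + 1 + 1 + 1 = 5 ≡ 1 (mod 2).
s = (0, 0, 0, 1)^T — this equals column 1 of H (binary 0001), so error is at position 1.
Correct: flip bit 1 of r = 000011100011101 to get c = 100011100011101.


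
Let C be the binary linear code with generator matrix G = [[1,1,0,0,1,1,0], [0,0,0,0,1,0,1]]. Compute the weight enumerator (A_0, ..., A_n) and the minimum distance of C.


Weight distribution: A_0 = 1, A_2 = 1, A_4 = 2. Minimum distance d = 2.

Enumerate all 2^2 = 4 messages m ∈ F_2^2.
For each, compute codeword c = mG in F_2^7, then tally its weight.
  m = 00 → c = 0000000, weight = 0.
  m = 10 → c = 1100110, weight = 4.
  m = 01 → c = 0000101, weight = 2.
  m = 11 → c = 1100011, weight = 4.
Tally weights:
  weight 0: 1 codewords.
  weight 2: 1 codewords.
  weight 4: 2 codewords.
Minimum distance d = smallest w > 0 with A_w > 0 = 2.
Sanity: Σ A_w = 4 = 2^2 = 4 ✓.


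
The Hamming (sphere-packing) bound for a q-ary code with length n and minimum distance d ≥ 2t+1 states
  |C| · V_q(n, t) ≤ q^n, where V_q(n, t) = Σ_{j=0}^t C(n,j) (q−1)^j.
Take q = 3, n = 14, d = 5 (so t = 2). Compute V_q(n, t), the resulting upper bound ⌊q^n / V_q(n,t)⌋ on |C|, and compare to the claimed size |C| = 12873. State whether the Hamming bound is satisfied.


V_q(n, t) = 393, q^n = 4782969, Hamming bound = 12170, |C| = 12873 > bound (violated).

Step 1: Compute V_q(n, t) = Σ_{j=0}^2 C(n, j) (q−1)^j.
  j = 0: C(14,0)·(2)^0 = 1·1 = 1.
  j = 1: C(14,1)·(2)^1 = 14·2 = 28.
  j = 2: C(14,2)·(2)^2 = 91·4 = 364.
  V_q(n, t) = 1 + 28 + 364 = 393.
Step 2: q^n = 3^14 = 4782969.
Step 3: Hamming bound ⌊q^n / V_q(n,t)⌋ = ⌊4782969/393⌋ = 12170.
Step 4: Compare |C| = 12873 to 12170: violated.
The claimed |C| lies above the Hamming bound, so no 3-ary code of length 14 with d ≥ 5 can have 12873 codewords.


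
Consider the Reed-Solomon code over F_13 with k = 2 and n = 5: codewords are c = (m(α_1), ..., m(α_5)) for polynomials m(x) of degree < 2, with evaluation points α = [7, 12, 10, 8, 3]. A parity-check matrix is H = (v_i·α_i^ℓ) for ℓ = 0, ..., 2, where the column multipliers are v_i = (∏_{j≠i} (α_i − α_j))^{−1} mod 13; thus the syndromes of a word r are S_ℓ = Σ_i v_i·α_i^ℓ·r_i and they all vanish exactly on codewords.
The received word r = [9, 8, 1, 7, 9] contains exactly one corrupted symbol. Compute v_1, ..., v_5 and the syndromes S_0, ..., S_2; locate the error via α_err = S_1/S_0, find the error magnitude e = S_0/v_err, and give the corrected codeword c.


S = (5, 9, 11), error at position 1, error magnitude e = 12, c = [10, 8, 1, 7, 9].

Step 1: column multipliers v_i = (∏_{j≠i}(α_i − α_j))^{−1} mod 13.
  i = 1 (α = 7): (7−12)(7−10)(7−8)(7−3) = (−5)·(−3)·(−1)·4 = −60 ≡ 5, so v_1 = 5^{−1} = 8 (mod 13).
  i = 2 (α = 12): (12−7)(12−10)(12−8)(12−3) = 5·2·4·9 = 360 ≡ 9, so v_2 = 9^{−1} = 3 (mod 13).
  i = 3 (α = 10): (10−7)(10−12)(10−8)(10−3) = 3·(−2)·2·7 = −84 ≡ 7, so v_3 = 7^{−1} = 2 (mod 13).
  i = 4 (α = 8): (8−7)(8−12)(8−10)(8−3) = 1·(−4)·(−2)·5 = 40 ≡ 1, so v_4 = 1^{−1} = 1 (mod 13).
  i = 5 (α = 3): (3−7)(3−12)(3−10)(3−8) = (−4)·(−9)·(−7)·(−5) = 1260 ≡ 12, so v_5 = 12^{−1} = 12 (mod 13).
  v = [8, 3, 2, 1, 12].
Step 2: syndromes of r = [9, 8, 1, 7, 9] (all sums mod 13).
  S_0 = Σ v_i r_i = 8·9 + 3·8 + 2·1 + 1·7 + 12·9 = 213 ≡ 5.
  S_1 = Σ v_i α_i r_i = 8·7·9 + 3·12·8 + 2·10·1 + 1·8·7 + 12·3·9 = 1192 ≡ 9.
  α_i^2 mod 13 = [10, 1, 9, 12, 9].
  S_2 = Σ v_i α_i^2 r_i = 8·10·9 + 3·1·8 + 2·9·1 + 1·12·7 + 12·9·9 = 1818 ≡ 11.
  S = (5, 9, 11) ≠ 0, so r is not a codeword (an error is present).
Step 3: locate the error. For a single error e at position i, S_ℓ = v_i·e·α_i^ℓ, so α_err = S_1/S_0.
  S_0^{−1} = 5^{−1} = 8 (mod 13), so α_err = 9·8 = 72 ≡ 7 = α_1. Error position i = 1.
  Consistency check: S_2/S_1 = 11·3 = 33 ≡ 7 = α_err ✓ (single-error assumption holds).
Step 4: error magnitude e = S_0/v_1 = S_0·∏_{j≠1}(α_1 − α_j) = 5·5 = 25 ≡ 12 (mod 13).
Step 5: correct position 1: c_1 = r_1 − e = 9 − 12 ≡ 10 (mod 13). Hence c = [10, 8, 1, 7, 9].
  Check: interpolating c through the α_i gives m(x) = 5 + 10·x (degree < 2) with m(α_i) = c_i for every i, so c is indeed a codeword.


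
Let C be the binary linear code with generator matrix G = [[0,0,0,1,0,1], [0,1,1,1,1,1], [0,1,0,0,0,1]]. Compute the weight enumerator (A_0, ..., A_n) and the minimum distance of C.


Weight distribution: A_0 = 1, A_2 = 3, A_3 = 3, A_5 = 1. Minimum distance d = 2.

Enumerate all 2^3 = 8 messages m ∈ F_2^3.
For each, compute codeword c = mG in F_2^6, then tally its weight.
  m = 000 → c = 000000, weight = 0.
  m = 100 → c = 000101, weight = 2.
  m = 010 → c = 011111, weight = 5.
  m = 110 → c = 011010, weight = 3.
  m = 001 → c = 010001, weight = 2.
  m = 101 → c = 010100, weight = 2.
  m = 011 → c = 001110, weight = 3.
  m = 111 → c = 001011, weight = 3.
Tally weights:
  weight 0: 1 codewords.
  weight 2: 3 codewords.
  weight 3: 3 codewords.
  weight 5: 1 codewords.
Minimum distance d = smallest w > 0 with A_w > 0 = 2.
Sanity: Σ A_w = 8 = 2^3 = 8 ✓.


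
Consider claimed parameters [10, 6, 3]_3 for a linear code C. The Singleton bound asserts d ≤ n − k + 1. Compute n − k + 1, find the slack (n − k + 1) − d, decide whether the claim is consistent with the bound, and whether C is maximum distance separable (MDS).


Singleton RHS = n − k + 1 = 5, slack = 2, bound satisfied, not MDS.

Singleton bound: d ≤ n − k + 1.
Here n = 10, k = 6, so n − k + 1 = 5.
Given d = 3, check d ≤ 5: YES.
Slack = (n − k + 1) − d = 2.
The code is NOT MDS (slack = 2 > 0).
Description: the claimed parameters are [10, 6, 3]_3; such a code would be non-MDS.


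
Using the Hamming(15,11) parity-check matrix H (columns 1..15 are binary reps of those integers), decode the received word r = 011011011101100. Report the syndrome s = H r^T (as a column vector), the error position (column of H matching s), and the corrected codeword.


s = (1, 0, 0, 0)^T, error position = 8, corrected codeword c = 011011001101100

Compute s = H r^T mod 2 one row at a time:
  s_1 = 1 + 1 + 1 + 0 + 1 + 1 + 0 + 0 = 5 ≡ 1 (mod 2).
  s_2 = 0 + 1 + 1 + 0 + 1 + 1 + 0 + 0 = 4 ≡ 0 (mod 2).
  s_3 = 1 + 1 + 1 + 0 + 1 + 0 + 0 + 0 = 4 ≡ 0 (mod 2).
  s_4 = 0 + 1 + 1 + 0 + 1 + 0 + 1 + 0 = 4 ≡ 0 (mod 2).
s = (1, 0, 0, 0)^T — this equals column 8 of H (binary 1000), so error is at position 8.
Correct: flip bit 8 of r = 011011011101100 to get c = 011011001101100.


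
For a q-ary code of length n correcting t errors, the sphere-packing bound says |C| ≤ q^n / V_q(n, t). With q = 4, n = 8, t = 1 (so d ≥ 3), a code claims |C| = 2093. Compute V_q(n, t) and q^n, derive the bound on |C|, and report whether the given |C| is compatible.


V_q(n, t) = 25, q^n = 65536, Hamming bound = 2621, |C| = 2093 ≤ bound (satisfied).

Step 1: Compute V_q(n, t) = Σ_{j=0}^1 C(n, j) (q−1)^j.
  j = 0: C(8,0)·(3)^0 = 1·1 = 1.
  j = 1: C(8,1)·(3)^1 = 8·3 = 24.
  V_q(n, t) = 1 + 24 = 25.
Step 2: q^n = 4^8 = 65536.
Step 3: Hamming bound ⌊q^n / V_q(n,t)⌋ = ⌊65536/25⌋ = 2621.
Step 4: Compare |C| = 2093 to 2621: satisfied.
The claimed |C| lies below the Hamming bound.


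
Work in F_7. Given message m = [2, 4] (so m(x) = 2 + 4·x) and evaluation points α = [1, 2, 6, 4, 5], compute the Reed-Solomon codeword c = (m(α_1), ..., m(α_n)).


c = [6, 3, 5, 4, 1]

Message polynomial: m(x) = 2 + 4·x (mod 7).
For each evaluation point α_i, compute m(α_i) mod 7:
  α_1 = 1: Horner steps 4 → 6, so m(1) = 6.
  α_2 = 2: Horner steps 4 → 3, so m(2) = 3.
  α_3 = 6: Horner steps 4 → 5, so m(6) = 5.
  α_4 = 4: Horner steps 4 → 4, so m(4) = 4.
  α_5 = 5: Horner steps 4 → 1, so m(5) = 1.
Codeword c = [6, 3, 5, 4, 1] ∈ F_7^5.


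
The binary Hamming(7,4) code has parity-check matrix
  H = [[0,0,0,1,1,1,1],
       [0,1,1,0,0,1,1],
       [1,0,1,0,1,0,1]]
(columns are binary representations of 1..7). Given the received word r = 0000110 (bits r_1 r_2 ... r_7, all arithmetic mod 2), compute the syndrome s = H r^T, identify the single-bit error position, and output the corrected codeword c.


s = (0, 1, 1)^T, error position = 3, corrected codeword c = 0010110

Compute s = H r^T mod 2 one row at a time:
  s_1 = 0 + 1 + 1 + 0 = 2 ≡ 0 (mod 2).
  s_2 = 0 + 0 + 1 + 0 = 1 ≡ 1 (mod 2).
  s_3 = 0 + 0 + 1 + 0 = 1 ≡ 1 (mod 2).
s = (0, 1, 1)^T — this equals column 3 of H (binary 011), so error is at position 3.
Correct: flip bit 3 of r = 0000110 to get c = 0010110.


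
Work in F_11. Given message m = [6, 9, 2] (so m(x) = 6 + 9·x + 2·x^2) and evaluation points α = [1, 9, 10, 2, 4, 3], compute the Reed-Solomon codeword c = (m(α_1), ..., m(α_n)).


c = [6, 7, 10, 10, 8, 7]

Message polynomial: m(x) = 6 + 9·x + 2·x^2 (mod 11).
For each evaluation point α_i, compute m(α_i) mod 11:
  α_1 = 1: Horner steps 2 → 0 → 6, so m(1) = 6.
  α_2 = 9: Horner steps 2 → 5 → 7, so m(9) = 7.
  α_3 = 10: Horner steps 2 → 7 → 10, so m(10) = 10.
  α_4 = 2: Horner steps 2 → 2 → 10, so m(2) = 10.
  α_5 = 4: Horner steps 2 → 6 → 8, so m(4) = 8.
  α_6 = 3: Horner steps 2 → 4 → 7, so m(3) = 7.
Codeword c = [6, 7, 10, 10, 8, 7] ∈ F_11^6.


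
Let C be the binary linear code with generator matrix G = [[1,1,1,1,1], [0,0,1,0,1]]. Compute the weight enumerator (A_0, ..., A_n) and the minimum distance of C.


Weight distribution: A_0 = 1, A_2 = 1, A_3 = 1, A_5 = 1. Minimum distance d = 2.

Enumerate all 2^2 = 4 messages m ∈ F_2^2.
For each, compute codeword c = mG in F_2^5, then tally its weight.
  m = 00 → c = 00000, weight = 0.
  m = 10 → c = 11111, weight = 5.
  m = 01 → c = 00101, weight = 2.
  m = 11 → c = 11010, weight = 3.
Tally weights:
  weight 0: 1 codewords.
  weight 2: 1 codewords.
  weight 3: 1 codewords.
  weight 5: 1 codewords.
Minimum distance d = smallest w > 0 with A_w > 0 = 2.
Sanity: Σ A_w = 4 = 2^2 = 4 ✓.


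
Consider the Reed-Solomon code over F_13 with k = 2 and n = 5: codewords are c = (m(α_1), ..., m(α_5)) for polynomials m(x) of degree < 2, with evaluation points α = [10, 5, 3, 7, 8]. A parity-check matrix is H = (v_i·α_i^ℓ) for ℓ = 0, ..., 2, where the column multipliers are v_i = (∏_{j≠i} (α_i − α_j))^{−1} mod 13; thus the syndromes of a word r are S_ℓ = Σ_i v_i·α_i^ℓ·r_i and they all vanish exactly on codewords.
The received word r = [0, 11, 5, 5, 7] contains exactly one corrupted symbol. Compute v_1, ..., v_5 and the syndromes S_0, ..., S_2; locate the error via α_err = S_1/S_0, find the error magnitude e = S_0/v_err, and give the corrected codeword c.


S = (6, 3, 8), error at position 4, error magnitude e = 1, c = [0, 11, 5, 4, 7].

Step 1: column multipliers v_i = (∏_{j≠i}(α_i − α_j))^{−1} mod 13.
  i = 1 (α = 10): (10−5)(10−3)(10−7)(10−8) = 5·7·3·2 = 210 ≡ 2, so v_1 = 2^{−1} = 7 (mod 13).
  i = 2 (α = 5): (5−10)(5−3)(5−7)(5−8) = (−5)·2·(−2)·(−3) = −60 ≡ 5, so v_2 = 5^{−1} = 8 (mod 13).
  i = 3 (α = 3): (3−10)(3−5)(3−7)(3−8) = (−7)·(−2)·(−4)·(−5) = 280 ≡ 7, so v_3 = 7^{−1} = 2 (mod 13).
  i = 4 (α = 7): (7−10)(7−5)(7−3)(7−8) = (−3)·2·4·(−1) = 24 ≡ 11, so v_4 = 11^{−1} = 6 (mod 13).
  i = 5 (α = 8): (8−10)(8−5)(8−3)(8−7) = (−2)·3·5·1 = −30 ≡ 9, so v_5 = 9^{−1} = 3 (mod 13).
  v = [7, 8, 2, 6, 3].
Step 2: syndromes of r = [0, 11, 5, 5, 7] (all sums mod 13).
  S_0 = Σ v_i r_i = 7·0 + 8·11 + 2·5 + 6·5 + 3·7 = 149 ≡ 6.
  S_1 = Σ v_i α_i r_i = 7·10·0 + 8·5·11 + 2·3·5 + 6·7·5 + 3·8·7 = 848 ≡ 3.
  α_i^2 mod 13 = [9, 12, 9, 10, 12].
  S_2 = Σ v_i α_i^2 r_i = 7·9·0 + 8·12·11 + 2·9·5 + 6·10·5 + 3·12·7 = 1698 ≡ 8.
  S = (6, 3, 8) ≠ 0, so r is not a codeword (an error is present).
Step 3: locate the error. For a single error e at position i, S_ℓ = v_i·e·α_i^ℓ, so α_err = S_1/S_0.
  S_0^{−1} = 6^{−1} = 11 (mod 13), so α_err = 3·11 = 33 ≡ 7 = α_4. Error position i = 4.
  Consistency check: S_2/S_1 = 8·9 = 72 ≡ 7 = α_err ✓ (single-error assumption holds).
Step 4: error magnitude e = S_0/v_4 = S_0·∏_{j≠4}(α_4 − α_j) = 6·11 = 66 ≡ 1 (mod 13).
Step 5: correct position 4: c_4 = r_4 − e = 5 − 1 ≡ 4 (mod 13). Hence c = [0, 11, 5, 4, 7].
  Check: interpolating c through the α_i gives m(x) = 9 + 3·x (degree < 2) with m(α_i) = c_i for every i, so c is indeed a codeword.


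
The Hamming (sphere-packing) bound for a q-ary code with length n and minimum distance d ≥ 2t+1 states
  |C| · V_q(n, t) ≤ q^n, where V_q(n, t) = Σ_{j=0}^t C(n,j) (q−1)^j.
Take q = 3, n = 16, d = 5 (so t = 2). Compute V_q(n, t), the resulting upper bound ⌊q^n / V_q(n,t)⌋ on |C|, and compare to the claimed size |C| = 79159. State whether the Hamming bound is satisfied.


V_q(n, t) = 513, q^n = 43046721, Hamming bound = 83911, |C| = 79159 ≤ bound (satisfied).

Step 1: Compute V_q(n, t) = Σ_{j=0}^2 C(n, j) (q−1)^j.
  j = 0: C(16,0)·(2)^0 = 1·1 = 1.
  j = 1: C(16,1)·(2)^1 = 16·2 = 32.
  j = 2: C(16,2)·(2)^2 = 120·4 = 480.
  V_q(n, t) = 1 + 32 + 480 = 513.
Step 2: q^n = 3^16 = 43046721.
Step 3: Hamming bound ⌊q^n / V_q(n,t)⌋ = ⌊43046721/513⌋ = 83911.
Step 4: Compare |C| = 79159 to 83911: satisfied.
The claimed |C| lies below the Hamming bound.


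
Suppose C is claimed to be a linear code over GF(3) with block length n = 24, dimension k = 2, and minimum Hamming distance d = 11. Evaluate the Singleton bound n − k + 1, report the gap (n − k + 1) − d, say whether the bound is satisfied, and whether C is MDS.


Singleton RHS = n − k + 1 = 23, slack = 12, bound satisfied, not MDS.

Singleton bound: d ≤ n − k + 1.
Here n = 24, k = 2, so n − k + 1 = 23.
Given d = 11, check d ≤ 23: YES.
Slack = (n − k + 1) − d = 12.
The code is NOT MDS (slack = 12 > 0).
Description: the claimed parameters are [24, 2, 11]_3; such a code would be non-MDS.


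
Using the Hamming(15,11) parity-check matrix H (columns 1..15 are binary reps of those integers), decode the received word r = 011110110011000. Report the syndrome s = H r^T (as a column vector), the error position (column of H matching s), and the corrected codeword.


s = (1, 0, 0, 0)^T, error position = 8, corrected codeword c = 011110100011000

Compute s = H r^T mod 2 one row at a time:
  s_1 = 1 + 0 + 0 + 1 + 1 + 0 + 0 + 0 = 3 ≡ 1 (mod 2).
  s_2 = 1 + 1 + 0 + 1 + 1 + 0 + 0 + 0 = 4 ≡ 0 (mod 2).
  s_3 = 1 + 1 + 0 + 1 + 0 + 1 + 0 + 0 = 4 ≡ 0 (mod 2).
  s_4 = 0 + 1 + 1 + 1 + 0 + 1 + 0 + 0 = 4 ≡ 0 (mod 2).
s = (1, 0, 0, 0)^T — this equals column 8 of H (binary 1000), so error is at position 8.
Correct: flip bit 8 of r = 011110110011000 to get c = 011110100011000.


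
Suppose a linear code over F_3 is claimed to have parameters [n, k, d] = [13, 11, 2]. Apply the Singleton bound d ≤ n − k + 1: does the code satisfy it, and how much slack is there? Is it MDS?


Singleton RHS = n − k + 1 = 3, slack = 1, bound satisfied, not MDS.

Singleton bound: d ≤ n − k + 1.
Here n = 13, k = 11, so n − k + 1 = 3.
Given d = 2, check d ≤ 3: YES.
Slack = (n − k + 1) − d = 1.
The code is NOT MDS (slack = 1 > 0).
Description: the claimed parameters are [13, 11, 2]_3; such a code would be non-MDS.


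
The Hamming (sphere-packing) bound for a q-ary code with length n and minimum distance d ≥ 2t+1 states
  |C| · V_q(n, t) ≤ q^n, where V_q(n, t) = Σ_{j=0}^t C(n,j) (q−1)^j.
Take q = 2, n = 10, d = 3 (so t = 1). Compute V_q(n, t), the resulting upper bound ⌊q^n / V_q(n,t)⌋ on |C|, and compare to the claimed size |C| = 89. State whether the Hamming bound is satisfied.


V_q(n, t) = 11, q^n = 1024, Hamming bound = 93, |C| = 89 ≤ bound (satisfied).

Step 1: Compute V_q(n, t) = Σ_{j=0}^1 C(n, j) (q−1)^j.
  j = 0: C(10,0)·(1)^0 = 1·1 = 1.
  j = 1: C(10,1)·(1)^1 = 10·1 = 10.
  V_q(n, t) = 1 + 10 = 11.
Step 2: q^n = 2^10 = 1024.
Step 3: Hamming bound ⌊q^n / V_q(n,t)⌋ = ⌊1024/11⌋ = 93.
Step 4: Compare |C| = 89 to 93: satisfied.
The claimed |C| lies below the Hamming bound.


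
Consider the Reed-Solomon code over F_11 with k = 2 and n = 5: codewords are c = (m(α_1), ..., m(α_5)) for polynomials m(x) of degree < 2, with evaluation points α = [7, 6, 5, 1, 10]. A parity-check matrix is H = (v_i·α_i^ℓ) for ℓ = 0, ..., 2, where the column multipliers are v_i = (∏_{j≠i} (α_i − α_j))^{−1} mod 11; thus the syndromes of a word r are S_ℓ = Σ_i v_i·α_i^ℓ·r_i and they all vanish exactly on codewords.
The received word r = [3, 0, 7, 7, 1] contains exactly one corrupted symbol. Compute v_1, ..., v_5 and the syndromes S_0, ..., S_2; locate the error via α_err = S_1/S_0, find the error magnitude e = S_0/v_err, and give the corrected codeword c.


S = (8, 7, 2), error at position 3, error magnitude e = 10, c = [3, 0, 8, 7, 1].

Step 1: column multipliers v_i = (∏_{j≠i}(α_i − α_j))^{−1} mod 11.
  i = 1 (α = 7): (7−6)(7−5)(7−1)(7−10) = 1·2·6·(−3) = −36 ≡ 8, so v_1 = 8^{−1} = 7 (mod 11).
  i = 2 (α = 6): (6−7)(6−5)(6−1)(6−10) = (−1)·1·5·(−4) = 20 ≡ 9, so v_2 = 9^{−1} = 5 (mod 11).
  i = 3 (α = 5): (5−7)(5−6)(5−1)(5−10) = (−2)·(−1)·4·(−5) = −40 ≡ 4, so v_3 = 4^{−1} = 3 (mod 11).
  i = 4 (α = 1): (1−7)(1−6)(1−5)(1−10) = (−6)·(−5)·(−4)·(−9) = 1080 ≡ 2, so v_4 = 2^{−1} = 6 (mod 11).
  i = 5 (α = 10): (10−7)(10−6)(10−5)(10−1) = 3·4·5·9 = 540 ≡ 1, so v_5 = 1^{−1} = 1 (mod 11).
  v = [7, 5, 3, 6, 1].
Step 2: syndromes of r = [3, 0, 7, 7, 1] (all sums mod 11).
  S_0 = Σ v_i r_i = 7·3 + 5·0 + 3·7 + 6·7 + 1·1 = 85 ≡ 8.
  S_1 = Σ v_i α_i r_i = 7·7·3 + 5·6·0 + 3·5·7 + 6·1·7 + 1·10·1 = 304 ≡ 7.
  α_i^2 mod 11 = [5, 3, 3, 1, 1].
  S_2 = Σ v_i α_i^2 r_i = 7·5·3 + 5·3·0 + 3·3·7 + 6·1·7 + 1·1·1 = 211 ≡ 2.
  S = (8, 7, 2) ≠ 0, so r is not a codeword (an error is present).
Step 3: locate the error. For a single error e at position i, S_ℓ = v_i·e·α_i^ℓ, so α_err = S_1/S_0.
  S_0^{−1} = 8^{−1} = 7 (mod 11), so α_err = 7·7 = 49 ≡ 5 = α_3. Error position i = 3.
  Consistency check: S_2/S_1 = 2·8 = 16 ≡ 5 = α_err ✓ (single-error assumption holds).
Step 4: error magnitude e = S_0/v_3 = S_0·∏_{j≠3}(α_3 − α_j) = 8·4 = 32 ≡ 10 (mod 11).
Step 5: correct position 3: c_3 = r_3 − e = 7 − 10 ≡ 8 (mod 11). Hence c = [3, 0, 8, 7, 1].
  Check: interpolating c through the α_i gives m(x) = 4 + 3·x (degree < 2) with m(α_i) = c_i for every i, so c is indeed a codeword.


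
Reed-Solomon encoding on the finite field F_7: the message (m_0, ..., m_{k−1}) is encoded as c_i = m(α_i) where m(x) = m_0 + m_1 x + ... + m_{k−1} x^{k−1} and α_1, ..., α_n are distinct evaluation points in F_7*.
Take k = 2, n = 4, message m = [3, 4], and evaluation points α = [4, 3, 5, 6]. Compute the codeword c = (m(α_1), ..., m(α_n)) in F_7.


c = [5, 1, 2, 6]

Message polynomial: m(x) = 3 + 4·x (mod 7).
For each evaluation point α_i, compute m(α_i) mod 7:
  α_1 = 4: Horner steps 4 → 5, so m(4) = 5.
  α_2 = 3: Horner steps 4 → 1, so m(3) = 1.
  α_3 = 5: Horner steps 4 → 2, so m(5) = 2.
  α_4 = 6: Horner steps 4 → 6, so m(6) = 6.
Codeword c = [5, 1, 2, 6] ∈ F_7^4.
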